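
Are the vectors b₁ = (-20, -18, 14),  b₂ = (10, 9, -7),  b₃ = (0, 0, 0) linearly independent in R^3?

linearly dependent

One of the vectors is the zero vector, so the set is linearly dependent.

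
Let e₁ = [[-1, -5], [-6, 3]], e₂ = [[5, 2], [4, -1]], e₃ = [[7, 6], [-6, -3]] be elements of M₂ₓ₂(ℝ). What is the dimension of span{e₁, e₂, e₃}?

Use coordinates relative to {E₁₁, E₁₂, E₂₁, E₂₂}.
Put the 4×3 matrix [e₁|e₂|e₃] into echelon form.
Exactly 3 pivots survive; hence the rank is 3.

3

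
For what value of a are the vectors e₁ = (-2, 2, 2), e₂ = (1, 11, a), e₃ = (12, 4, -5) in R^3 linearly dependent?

The vectors are dependent exactly when the determinant of the matrix with rows e₁, e₂, e₃ vanishes.
Expanding, det = 32*a - 136.
Solving 32*a - 136 = 0 yields a = 17/4.

a = 17/4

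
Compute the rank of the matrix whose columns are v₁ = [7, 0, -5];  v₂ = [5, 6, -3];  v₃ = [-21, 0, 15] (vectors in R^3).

2

Apply Gaussian elimination to the matrix whose rows are v₁, v₂, v₃.
The echelon form has 2 nonzero rows, so the rank is 2.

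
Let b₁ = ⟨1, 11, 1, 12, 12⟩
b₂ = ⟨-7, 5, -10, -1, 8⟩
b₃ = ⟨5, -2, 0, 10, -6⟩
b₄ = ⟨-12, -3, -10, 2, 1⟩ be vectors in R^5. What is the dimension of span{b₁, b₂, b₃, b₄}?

4

Row-reduce the 4×5 matrix with these as rows.
There are 4 pivot columns, so rank = 4.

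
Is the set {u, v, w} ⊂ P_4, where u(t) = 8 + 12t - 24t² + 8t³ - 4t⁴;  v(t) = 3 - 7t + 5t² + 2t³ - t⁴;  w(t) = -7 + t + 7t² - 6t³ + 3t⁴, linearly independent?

linearly dependent

Write each element as a coordinate vector in ℝ⁵ using {1, t, …, t⁴}.
Row-reduce the matrix whose columns are u, v, w.
The reduction yields 2 nonzero rows, so the rank is 2.
Since rank 2 < 3, the set is linearly dependent.
Indeed u + 2v + 2w = 0.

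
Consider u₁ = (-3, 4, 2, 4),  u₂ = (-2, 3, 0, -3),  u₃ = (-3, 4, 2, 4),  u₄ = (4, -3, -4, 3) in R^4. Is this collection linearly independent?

linearly dependent

Two of the vectors are equal, giving an immediate dependence.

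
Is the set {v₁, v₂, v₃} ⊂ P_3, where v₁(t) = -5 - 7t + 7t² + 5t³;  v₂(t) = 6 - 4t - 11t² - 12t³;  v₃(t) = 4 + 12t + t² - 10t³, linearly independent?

Write each element as a coordinate vector in ℝ⁴ using {1, t, …, t³}.
Row-reduce the matrix whose columns are v₁, v₂, v₃.
The reduction yields 3 nonzero rows, so the rank is 3.
Since rank = 3 (the number of vectors), the set is linearly independent.

linearly independent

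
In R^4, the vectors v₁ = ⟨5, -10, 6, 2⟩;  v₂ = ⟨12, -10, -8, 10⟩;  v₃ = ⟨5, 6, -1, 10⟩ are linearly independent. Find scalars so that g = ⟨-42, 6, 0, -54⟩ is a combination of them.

g = -2v₁ - v₂ - 4v₃

Set up the augmented matrix [v₁ | v₂ | v₃ | g] and row-reduce.
The system has the unique solution (c₁, c₂, c₃) = (-2, -1, -4).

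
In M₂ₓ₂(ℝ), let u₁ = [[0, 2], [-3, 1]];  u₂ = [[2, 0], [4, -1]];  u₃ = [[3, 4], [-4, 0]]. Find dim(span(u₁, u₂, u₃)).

Use coordinates relative to {E₁₁, E₁₂, E₂₁, E₂₂}.
Apply Gaussian elimination to the matrix whose rows are u₁, u₂, u₃.
Exactly 3 pivots survive; hence the rank is 3.

3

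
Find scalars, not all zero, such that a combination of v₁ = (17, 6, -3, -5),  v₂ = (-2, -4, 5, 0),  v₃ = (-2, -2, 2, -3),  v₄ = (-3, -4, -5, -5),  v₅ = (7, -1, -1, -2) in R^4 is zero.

Set up α₁v₁ + … + α₅v₅ = 0 and solve the homogeneous system.
One solution (up to scaling) is (1, 2, -2, 1, -2).

v₁ + 2v₂ - 2v₃ + v₄ - 2v₅ = 0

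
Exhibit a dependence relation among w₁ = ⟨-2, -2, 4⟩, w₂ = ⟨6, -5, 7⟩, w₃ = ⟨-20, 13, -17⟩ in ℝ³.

Row-reduce the matrix with w₁, w₂, w₃ as columns; the null space gives the coefficients.
The free variable yields coefficients (1, -3, -1) (any nonzero multiple also works).

w₁ - 3w₂ - w₃ = 0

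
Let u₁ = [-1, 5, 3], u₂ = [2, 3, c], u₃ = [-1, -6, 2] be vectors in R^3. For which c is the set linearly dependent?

The vectors are dependent exactly when the determinant of the matrix with rows u₁, u₂, u₃ vanishes.
The determinant works out to -11*c - 53.
Setting this to zero gives c = -53/11.

c = -53/11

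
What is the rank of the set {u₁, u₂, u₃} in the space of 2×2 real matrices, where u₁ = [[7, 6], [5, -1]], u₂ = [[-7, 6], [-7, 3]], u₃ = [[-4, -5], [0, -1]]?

3

Pass to coordinate vectors with respect to the basis {E₁₁, E₁₂, E₂₁, E₂₂}.
Form the matrix with u₁, u₂, u₃ as columns and reduce.
The echelon form has 3 nonzero rows, so the rank is 3.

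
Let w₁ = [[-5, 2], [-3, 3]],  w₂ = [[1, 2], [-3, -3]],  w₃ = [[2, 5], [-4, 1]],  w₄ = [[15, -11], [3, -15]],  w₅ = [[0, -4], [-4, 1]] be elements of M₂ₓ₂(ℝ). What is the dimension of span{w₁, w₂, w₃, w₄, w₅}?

4

Pass to coordinate vectors with respect to the basis {E₁₁, E₁₂, E₂₁, E₂₂}.
Apply Gaussian elimination to the matrix whose rows are w₁, w₂, w₃, w₄, w₅.
The echelon form has 4 nonzero rows, so the rank is 4.
(With 5 elements in a 4-dimensional space the rank is at most 4.)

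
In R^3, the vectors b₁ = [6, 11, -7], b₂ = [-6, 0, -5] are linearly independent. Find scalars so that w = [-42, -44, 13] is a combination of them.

Set up the augmented matrix [b₁ | b₂ | w] and row-reduce.
Row-reducing the augmented matrix gives the unique coefficients (α₁, α₂) = (-4, 3).

w = -4b₁ + 3b₂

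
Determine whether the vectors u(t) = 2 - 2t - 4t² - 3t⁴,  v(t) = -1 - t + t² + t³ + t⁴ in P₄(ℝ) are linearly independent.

linearly independent

Write each element as a coordinate vector in ℝ⁵ using {1, t, …, t⁴}.
Place the vectors as rows of a 2×5 matrix and reduce to echelon form.
The reduction yields 2 nonzero rows, so the rank is 2.
Since rank = 2 (the number of vectors), the set is linearly independent.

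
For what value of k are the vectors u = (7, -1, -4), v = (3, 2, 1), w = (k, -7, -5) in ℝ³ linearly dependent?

Place the vectors as rows of a 3×3 matrix; dependence ⇔ determinant zero.
Cofactor expansion gives det = 7*k + 48.
Setting this to zero gives k = -48/7.

k = -48/7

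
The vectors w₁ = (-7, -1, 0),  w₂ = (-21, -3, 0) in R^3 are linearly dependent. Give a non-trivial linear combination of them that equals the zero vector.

Row-reduce the matrix with w₁, w₂ as columns; the null space gives the coefficients.
One solution (up to scaling) is (3, -1).

3w₁ - w₂ = 0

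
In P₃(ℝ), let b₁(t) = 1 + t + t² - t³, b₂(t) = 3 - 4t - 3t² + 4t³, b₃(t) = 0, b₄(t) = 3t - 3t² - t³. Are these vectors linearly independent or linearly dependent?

linearly dependent

Write each element as a coordinate vector in ℝ⁴ using {1, t, …, t³}.
One of the vectors is the zero vector, so the set is linearly dependent.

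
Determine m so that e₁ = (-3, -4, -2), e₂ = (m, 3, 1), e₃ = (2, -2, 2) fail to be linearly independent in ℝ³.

Place the vectors as rows of a 3×3 matrix; dependence ⇔ determinant zero.
Cofactor expansion gives det = 12*m - 20.
Solving 12*m - 20 = 0 yields m = 5/3.

m = 5/3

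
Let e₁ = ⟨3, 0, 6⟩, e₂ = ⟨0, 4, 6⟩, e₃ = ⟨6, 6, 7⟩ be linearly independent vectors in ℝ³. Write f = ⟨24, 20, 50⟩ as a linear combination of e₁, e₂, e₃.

f = 4e₁ + 2e₂ + 2e₃

Since e₁, e₂, e₃ are independent, the coefficients expressing f are uniquely determined by a linear system.
The system has the unique solution (c₁, c₂, c₃) = (4, 2, 2).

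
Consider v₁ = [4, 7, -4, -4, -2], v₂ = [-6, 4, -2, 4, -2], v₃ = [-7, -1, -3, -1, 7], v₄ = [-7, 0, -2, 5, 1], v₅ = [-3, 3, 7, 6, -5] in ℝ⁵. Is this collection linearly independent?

Form the 5×5 matrix with these as columns; its determinant is -3964.
A nonzero determinant means the columns are linearly independent.

linearly independent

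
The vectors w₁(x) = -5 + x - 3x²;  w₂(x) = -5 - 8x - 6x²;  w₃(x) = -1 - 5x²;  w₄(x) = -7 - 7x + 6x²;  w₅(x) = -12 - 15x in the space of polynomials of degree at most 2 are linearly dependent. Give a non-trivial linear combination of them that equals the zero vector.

Pass to coordinate vectors relative to the basis {1, x, x²}.
Solve the homogeneous system with w₁, w₂, w₃, w₄, w₅ as columns by row-reducing the coefficient matrix.
One solution (up to scaling) is (1, 1, -3, -1, 0).

w₁ + w₂ - 3w₃ - w₄ = 0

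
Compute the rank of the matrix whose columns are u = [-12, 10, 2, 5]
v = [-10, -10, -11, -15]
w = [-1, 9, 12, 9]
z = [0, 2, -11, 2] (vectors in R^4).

3

Apply Gaussian elimination to the matrix whose rows are u, v, w, z.
Exactly 3 pivots survive; hence the rank is 3.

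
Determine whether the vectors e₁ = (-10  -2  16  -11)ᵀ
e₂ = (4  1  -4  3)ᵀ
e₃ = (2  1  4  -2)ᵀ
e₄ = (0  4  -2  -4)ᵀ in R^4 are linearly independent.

linearly dependent

The matrix [e₁|e₂|e₃|e₄] has determinant 0.
A zero determinant means the columns are linearly dependent.
Indeed e₁ + 3e₂ - e₃ = 0.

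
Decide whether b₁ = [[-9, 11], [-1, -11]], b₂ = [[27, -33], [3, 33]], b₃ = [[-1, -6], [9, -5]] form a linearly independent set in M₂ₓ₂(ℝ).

Write each element as a coordinate vector in ℝ⁴ using {E₁₁, E₁₂, E₂₁, E₂₂}.
Row-reduce the matrix whose columns are b₁, b₂, b₃.
The reduction yields 2 nonzero rows, so the rank is 2.
Since rank 2 < 3, the set is linearly dependent.

linearly dependent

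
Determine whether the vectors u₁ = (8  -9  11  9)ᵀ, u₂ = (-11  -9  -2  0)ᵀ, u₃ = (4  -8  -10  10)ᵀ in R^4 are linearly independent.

Place the vectors as rows of a 3×4 matrix and reduce to echelon form.
The reduction yields 3 nonzero rows, so the rank is 3.
Since rank = 3 (the number of vectors), the set is linearly independent.

linearly independent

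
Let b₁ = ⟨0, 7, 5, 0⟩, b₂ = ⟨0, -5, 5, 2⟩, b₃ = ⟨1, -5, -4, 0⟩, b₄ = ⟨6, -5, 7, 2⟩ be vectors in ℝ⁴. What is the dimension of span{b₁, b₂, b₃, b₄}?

Form the matrix with b₁, b₂, b₃, b₄ as columns and reduce.
Exactly 4 pivots survive; hence the rank is 4.

dim = 4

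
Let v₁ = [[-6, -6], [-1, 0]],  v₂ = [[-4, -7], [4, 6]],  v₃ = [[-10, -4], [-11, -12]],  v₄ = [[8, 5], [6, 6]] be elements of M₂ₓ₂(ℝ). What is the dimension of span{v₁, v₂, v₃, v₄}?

Use coordinates relative to {E₁₁, E₁₂, E₂₁, E₂₂}.
Row-reduce the 4×4 matrix with these as rows.
Exactly 2 pivots survive; hence the rank is 2.

dim = 2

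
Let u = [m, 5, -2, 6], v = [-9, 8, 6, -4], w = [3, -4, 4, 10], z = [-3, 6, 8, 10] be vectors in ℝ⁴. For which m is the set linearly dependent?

The set is linearly dependent precisely when det[u; v; w; z] = 0.
Cofactor expansion gives det = 504*m - 1584.
Solving 504*m - 1584 = 0 yields m = 22/7.

m = 22/7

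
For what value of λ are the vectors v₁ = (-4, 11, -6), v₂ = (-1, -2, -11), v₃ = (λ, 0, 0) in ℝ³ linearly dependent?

Dependence holds iff the 3×3 matrix [v₁ v₂ v₃] is singular.
Expanding, det = -133*λ.
This vanishes exactly when λ = 0.

λ = 0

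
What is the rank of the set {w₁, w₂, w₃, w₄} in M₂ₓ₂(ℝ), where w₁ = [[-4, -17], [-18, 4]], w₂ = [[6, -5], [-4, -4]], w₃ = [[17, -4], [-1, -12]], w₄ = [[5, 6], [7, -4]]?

rank 2

Represent each element by its coordinate vector in ℝ⁴.
Row-reduce the 4×4 matrix with these as rows.
The echelon form has 2 nonzero rows, so the rank is 2.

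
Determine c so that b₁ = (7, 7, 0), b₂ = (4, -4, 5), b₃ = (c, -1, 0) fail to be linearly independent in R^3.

c = -1

Place the vectors as rows of a 3×3 matrix; dependence ⇔ determinant zero.
Cofactor expansion gives det = 35*c + 35.
Setting this to zero gives c = -1.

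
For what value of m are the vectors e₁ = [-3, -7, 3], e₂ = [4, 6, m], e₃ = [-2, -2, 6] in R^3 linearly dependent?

m = -9

The vectors are dependent exactly when the determinant of the matrix with rows e₁, e₂, e₃ vanishes.
Expanding, det = 8*m + 72.
Solving 8*m + 72 = 0 yields m = -9.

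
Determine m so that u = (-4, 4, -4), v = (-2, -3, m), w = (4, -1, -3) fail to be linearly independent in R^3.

m = 29/3

Dependence holds iff the 3×3 matrix [u v w] is singular.
Cofactor expansion gives det = 12*m - 116.
Solving 12*m - 116 = 0 yields m = 29/3.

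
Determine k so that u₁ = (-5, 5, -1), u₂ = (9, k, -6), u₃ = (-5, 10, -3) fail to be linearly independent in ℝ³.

Place the vectors as rows of a 3×3 matrix; dependence ⇔ determinant zero.
Cofactor expansion gives det = 10*k - 105.
Setting this to zero gives k = 21/2.

k = 21/2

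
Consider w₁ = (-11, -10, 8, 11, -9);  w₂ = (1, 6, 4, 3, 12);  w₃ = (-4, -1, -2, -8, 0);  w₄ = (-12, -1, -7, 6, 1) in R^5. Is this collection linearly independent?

linearly independent

Row-reduce the matrix whose columns are w₁, w₂, w₃, w₄.
The reduction yields 4 nonzero rows, so the rank is 4.
Since rank = 4 (the number of vectors), the set is linearly independent.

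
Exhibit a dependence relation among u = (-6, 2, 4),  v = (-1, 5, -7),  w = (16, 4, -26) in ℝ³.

3u - 2v + w = 0

Solve the homogeneous system with u, v, w as columns by row-reducing the coefficient matrix.
A generator of the null space is (3, -2, 1).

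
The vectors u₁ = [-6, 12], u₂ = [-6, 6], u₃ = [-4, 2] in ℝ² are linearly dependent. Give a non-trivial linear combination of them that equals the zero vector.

Row-reduce the matrix with u₁, u₂, u₃ as columns; the null space gives the coefficients.
A generator of the null space is (1, -3, 3).

u₁ - 3u₂ + 3u₃ = 0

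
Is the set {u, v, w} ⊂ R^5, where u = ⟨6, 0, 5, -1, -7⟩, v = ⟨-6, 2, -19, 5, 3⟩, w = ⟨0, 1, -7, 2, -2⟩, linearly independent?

linearly dependent

Place the vectors as rows of a 3×5 matrix and reduce to echelon form.
The reduction yields 2 nonzero rows, so the rank is 2.
Since rank 2 < 3, the set is linearly dependent.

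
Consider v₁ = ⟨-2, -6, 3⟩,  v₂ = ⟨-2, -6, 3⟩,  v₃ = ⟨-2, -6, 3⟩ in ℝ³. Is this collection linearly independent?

Two of the vectors are equal, giving an immediate dependence.

linearly dependent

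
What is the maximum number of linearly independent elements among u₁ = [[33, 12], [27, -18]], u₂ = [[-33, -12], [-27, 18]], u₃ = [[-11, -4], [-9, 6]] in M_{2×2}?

1

Pass to coordinate vectors with respect to the basis {E₁₁, E₁₂, E₂₁, E₂₂}.
Apply Gaussian elimination to the matrix whose rows are u₁, u₂, u₃.
There is 1 pivot column, so rank = 1.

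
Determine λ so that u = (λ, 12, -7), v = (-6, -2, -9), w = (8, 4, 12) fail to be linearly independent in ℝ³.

λ = -14/3

Place the vectors as rows of a 3×3 matrix; dependence ⇔ determinant zero.
Expanding, det = 12*λ + 56.
This vanishes exactly when λ = -14/3.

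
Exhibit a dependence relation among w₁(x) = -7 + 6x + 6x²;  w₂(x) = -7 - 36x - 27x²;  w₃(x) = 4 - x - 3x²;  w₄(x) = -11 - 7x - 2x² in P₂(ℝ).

2w₁ + w₂ - 3w₃ - 3w₄ = 0

Write each element as a vector in ℝ³ using {1, x, x²}.
Row-reduce the matrix with w₁, w₂, w₃, w₄ as columns; the null space gives the coefficients.
One solution (up to scaling) is (2, 1, -3, -3).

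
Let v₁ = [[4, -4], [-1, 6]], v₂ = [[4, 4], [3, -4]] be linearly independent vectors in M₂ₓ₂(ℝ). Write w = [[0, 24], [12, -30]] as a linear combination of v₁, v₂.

w = -3v₁ + 3v₂

Take coordinate vectors relative to {E₁₁, E₁₂, E₂₁, E₂₂}.
Write w = a₁v₁ + a₂v₂ and equate components.
Back-substitution yields (a₁, a₂) = (-3, 3).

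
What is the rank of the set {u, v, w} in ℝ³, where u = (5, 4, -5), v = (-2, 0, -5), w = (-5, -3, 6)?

Form the matrix with u, v, w as columns and reduce.
Exactly 3 pivots survive; hence the rank is 3.

rank 3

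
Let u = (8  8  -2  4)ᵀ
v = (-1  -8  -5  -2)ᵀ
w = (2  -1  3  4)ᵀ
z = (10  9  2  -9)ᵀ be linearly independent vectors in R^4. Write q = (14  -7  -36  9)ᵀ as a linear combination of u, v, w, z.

q = 4u + 4v - 2w - z

Set up the augmented matrix [u | v | w | z | q] and row-reduce.
Back-substitution yields (c₁, …, c₄) = (4, 4, -2, -1).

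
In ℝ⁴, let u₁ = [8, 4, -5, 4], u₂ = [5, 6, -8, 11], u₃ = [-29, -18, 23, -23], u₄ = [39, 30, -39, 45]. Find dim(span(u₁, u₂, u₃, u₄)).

dim = 2

Apply Gaussian elimination to the matrix whose rows are u₁, u₂, u₃, u₄.
Exactly 2 pivots survive; hence the rank is 2.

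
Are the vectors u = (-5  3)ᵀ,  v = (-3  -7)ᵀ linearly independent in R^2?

Row-reduce the matrix whose columns are u, v.
The reduction yields 2 nonzero rows, so the rank is 2.
Since rank = 2 (the number of vectors), the set is linearly independent.

linearly independent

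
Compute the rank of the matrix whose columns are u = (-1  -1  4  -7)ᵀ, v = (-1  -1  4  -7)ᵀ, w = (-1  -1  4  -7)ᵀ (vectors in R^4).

1

Apply Gaussian elimination to the matrix whose rows are u, v, w.
There is 1 pivot column, so rank = 1.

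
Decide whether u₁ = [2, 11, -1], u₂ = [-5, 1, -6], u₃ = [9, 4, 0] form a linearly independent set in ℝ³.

linearly independent

Row-reduce the matrix whose columns are u₁, u₂, u₃.
The reduction yields 3 nonzero rows, so the rank is 3.
Since rank = 3 (the number of vectors), the set is linearly independent.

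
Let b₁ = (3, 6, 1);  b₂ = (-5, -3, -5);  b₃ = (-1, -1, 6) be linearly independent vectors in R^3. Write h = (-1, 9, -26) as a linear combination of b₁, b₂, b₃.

h = 2b₁ + 2b₂ - 3b₃

Solve the system with b₁, b₂, b₃ as columns and h as the right-hand side.
The system has the unique solution (c₁, c₂, c₃) = (2, 2, -3).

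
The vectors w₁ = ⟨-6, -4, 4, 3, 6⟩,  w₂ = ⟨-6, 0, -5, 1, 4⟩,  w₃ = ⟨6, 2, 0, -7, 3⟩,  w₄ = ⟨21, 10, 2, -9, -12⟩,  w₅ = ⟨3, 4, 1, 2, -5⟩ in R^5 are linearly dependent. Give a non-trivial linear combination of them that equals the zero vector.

Solve the homogeneous system with w₁, w₂, w₃, w₄, w₅ as columns by row-reducing the coefficient matrix.
The free variable yields coefficients (1, 1, -1, 1, -1) (any nonzero multiple also works).

w₁ + w₂ - w₃ + w₄ - w₅ = 0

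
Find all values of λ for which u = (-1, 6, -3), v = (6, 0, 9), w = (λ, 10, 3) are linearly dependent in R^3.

λ = 11/3

Place the vectors as rows of a 3×3 matrix; dependence ⇔ determinant zero.
Expanding, det = 54*λ - 198.
Solving 54*λ - 198 = 0 yields λ = 11/3.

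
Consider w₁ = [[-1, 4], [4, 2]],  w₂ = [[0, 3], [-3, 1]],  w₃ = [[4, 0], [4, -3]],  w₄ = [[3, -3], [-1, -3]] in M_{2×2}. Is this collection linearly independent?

linearly independent

Write each element as a coordinate vector in ℝ⁴ using {E₁₁, E₁₂, E₂₁, E₂₂}.
The matrix [w₁|w₂|w₃|w₄] has determinant -20.
A nonzero determinant means the columns are linearly independent.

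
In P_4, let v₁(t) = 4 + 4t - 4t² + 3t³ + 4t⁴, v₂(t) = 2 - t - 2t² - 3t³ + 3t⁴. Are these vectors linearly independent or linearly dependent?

linearly independent

Take coordinates with respect to the standard basis {1, t, …, t⁴}.
Place the vectors as rows of a 2×5 matrix and reduce to echelon form.
The reduction yields 2 nonzero rows, so the rank is 2.
Since rank = 2 (the number of vectors), the set is linearly independent.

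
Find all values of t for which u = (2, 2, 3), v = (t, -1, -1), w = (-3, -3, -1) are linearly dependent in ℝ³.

t = -1

Place the vectors as rows of a 3×3 matrix; dependence ⇔ determinant zero.
Expanding, det = -7*t - 7.
Setting this to zero gives t = -1.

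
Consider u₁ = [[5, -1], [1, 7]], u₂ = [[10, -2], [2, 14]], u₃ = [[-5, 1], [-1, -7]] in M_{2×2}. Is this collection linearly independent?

Write each element as a coordinate vector in ℝ⁴ using {E₁₁, E₁₂, E₂₁, E₂₂}.
Row-reduce the matrix whose columns are u₁, u₂, u₃.
The reduction yields 1 nonzero row, so the rank is 1.
Since rank 1 < 3, the set is linearly dependent.
Indeed 2u₁ - u₂ = 0.

linearly dependent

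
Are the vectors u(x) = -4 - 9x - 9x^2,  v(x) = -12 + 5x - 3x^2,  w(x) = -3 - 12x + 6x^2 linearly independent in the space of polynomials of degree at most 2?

Write each element as a coordinate vector in ℝ³ using {1, x, x^2}.
The matrix [u|v|w] has determinant -2136.
A nonzero determinant means the columns are linearly independent.

linearly independent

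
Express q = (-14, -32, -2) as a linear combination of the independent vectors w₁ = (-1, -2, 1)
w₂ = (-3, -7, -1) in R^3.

Write q = α₁w₁ + α₂w₂ and equate components.
The system has the unique solution (α₁, α₂) = (2, 4).

q = 2w₁ + 4w₂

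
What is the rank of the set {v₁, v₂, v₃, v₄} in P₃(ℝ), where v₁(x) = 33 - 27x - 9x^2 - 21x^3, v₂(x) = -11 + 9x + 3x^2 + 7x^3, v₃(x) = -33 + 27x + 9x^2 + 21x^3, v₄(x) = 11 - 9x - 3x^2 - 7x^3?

1

Pass to coordinate vectors with respect to the basis {1, x, …, x^3}.
Row-reduce the 4×4 matrix with these as rows.
The echelon form has 1 nonzero row, so the rank is 1.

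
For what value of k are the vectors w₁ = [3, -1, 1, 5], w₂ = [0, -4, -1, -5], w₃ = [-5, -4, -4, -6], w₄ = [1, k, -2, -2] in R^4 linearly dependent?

Dependence holds iff the 4×4 matrix [w₁ w₂ w₃ w₄] is singular.
Expanding, det = -42*k - 318.
Setting this to zero gives k = -53/7.

k = -53/7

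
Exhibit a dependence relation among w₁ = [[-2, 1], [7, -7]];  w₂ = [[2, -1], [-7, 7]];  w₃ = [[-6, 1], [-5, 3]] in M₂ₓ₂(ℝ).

w₁ + w₂ = 0

Write each element as a vector in ℝ⁴ using {E₁₁, E₁₂, E₂₁, E₂₂}.
Row-reduce the matrix with w₁, w₂, w₃ as columns; the null space gives the coefficients.
A generator of the null space is (1, 1, 0).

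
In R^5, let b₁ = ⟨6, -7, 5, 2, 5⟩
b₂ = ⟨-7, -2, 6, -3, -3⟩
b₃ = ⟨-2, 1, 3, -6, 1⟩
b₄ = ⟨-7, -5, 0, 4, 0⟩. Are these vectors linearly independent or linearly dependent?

linearly independent

Place the vectors as rows of a 4×5 matrix and reduce to echelon form.
The reduction yields 4 nonzero rows, so the rank is 4.
Since rank = 4 (the number of vectors), the set is linearly independent.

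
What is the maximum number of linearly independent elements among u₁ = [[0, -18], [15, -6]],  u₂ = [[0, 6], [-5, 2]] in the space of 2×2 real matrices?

Represent each element by its coordinate vector in ℝ⁴.
Apply Gaussian elimination to the matrix whose rows are u₁, u₂.
Reduction leaves 1 leading entry, giving rank 1.

1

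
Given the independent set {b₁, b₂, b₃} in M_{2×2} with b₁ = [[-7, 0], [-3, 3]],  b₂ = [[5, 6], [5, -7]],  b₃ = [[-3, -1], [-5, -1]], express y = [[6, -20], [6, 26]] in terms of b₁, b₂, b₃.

y = -2b₁ - 4b₂ - 4b₃

Take coordinate vectors relative to {E₁₁, E₁₂, E₂₁, E₂₂}.
Since b₁, b₂, b₃ are independent, the coefficients expressing y are uniquely determined by a linear system.
The system has the unique solution (c₁, c₂, c₃) = (-2, -4, -4).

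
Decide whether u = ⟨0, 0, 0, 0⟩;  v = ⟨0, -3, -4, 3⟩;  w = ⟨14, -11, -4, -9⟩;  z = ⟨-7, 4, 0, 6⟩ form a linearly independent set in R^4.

One of the vectors is the zero vector, so the set is linearly dependent.

linearly dependent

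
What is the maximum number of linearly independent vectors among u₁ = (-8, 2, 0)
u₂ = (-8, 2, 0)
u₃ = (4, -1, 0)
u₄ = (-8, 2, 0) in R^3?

1

Put the 3×4 matrix [u₁|u₂|u₃|u₄] into echelon form.
The echelon form has 1 nonzero row, so the rank is 1.
(With 4 elements in a 3-dimensional space the rank is at most 3.)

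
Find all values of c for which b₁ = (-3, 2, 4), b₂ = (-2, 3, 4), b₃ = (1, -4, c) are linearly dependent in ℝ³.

c = -4

The vectors are dependent exactly when the determinant of the matrix with rows b₁, b₂, b₃ vanishes.
Cofactor expansion gives det = -5*c - 20.
This vanishes exactly when c = -4.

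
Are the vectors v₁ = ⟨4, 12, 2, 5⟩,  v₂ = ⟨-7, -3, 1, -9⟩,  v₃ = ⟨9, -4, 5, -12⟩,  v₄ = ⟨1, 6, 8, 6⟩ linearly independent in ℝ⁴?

Form the 4×4 matrix with these as columns; its determinant is 14355.
A nonzero determinant means the columns are linearly independent.

linearly independent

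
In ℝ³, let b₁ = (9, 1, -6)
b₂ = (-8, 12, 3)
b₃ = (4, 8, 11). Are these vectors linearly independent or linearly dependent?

Row-reduce the matrix whose columns are b₁, b₂, b₃.
The reduction yields 3 nonzero rows, so the rank is 3.
Since rank = 3 (the number of vectors), the set is linearly independent.

linearly independent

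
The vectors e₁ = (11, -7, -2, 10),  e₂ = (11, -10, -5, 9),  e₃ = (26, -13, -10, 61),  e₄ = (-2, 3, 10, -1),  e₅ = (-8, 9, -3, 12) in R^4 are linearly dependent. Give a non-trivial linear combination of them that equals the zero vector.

Solve the homogeneous system with e₁, e₂, e₃, e₄, e₅ as columns by row-reducing the coefficient matrix.
A generator of the null space is (2, 2, -1, 1, 2).

2e₁ + 2e₂ - e₃ + e₄ + 2e₅ = 0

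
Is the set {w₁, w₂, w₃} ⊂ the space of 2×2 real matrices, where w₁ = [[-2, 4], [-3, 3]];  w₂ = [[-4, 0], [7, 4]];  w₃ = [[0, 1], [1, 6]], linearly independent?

linearly independent

Take coordinates with respect to the standard basis {E₁₁, E₁₂, E₂₁, E₂₂}.
Place the vectors as rows of a 3×4 matrix and reduce to echelon form.
The reduction yields 3 nonzero rows, so the rank is 3.
Since rank = 3 (the number of vectors), the set is linearly independent.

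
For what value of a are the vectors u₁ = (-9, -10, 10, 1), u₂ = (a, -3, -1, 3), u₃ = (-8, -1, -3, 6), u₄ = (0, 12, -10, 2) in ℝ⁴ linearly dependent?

a = -7/3

Dependence holds iff the 4×4 matrix [u₁ u₂ u₃ u₄] is singular.
Cofactor expansion gives det = -246*a - 574.
Solving -246*a - 574 = 0 yields a = -7/3.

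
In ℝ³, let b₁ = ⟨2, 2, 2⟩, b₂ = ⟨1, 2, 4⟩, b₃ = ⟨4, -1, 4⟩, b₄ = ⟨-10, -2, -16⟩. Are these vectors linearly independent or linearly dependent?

There are 4 vectors in a 3-dimensional space, so they cannot be linearly independent.

linearly dependent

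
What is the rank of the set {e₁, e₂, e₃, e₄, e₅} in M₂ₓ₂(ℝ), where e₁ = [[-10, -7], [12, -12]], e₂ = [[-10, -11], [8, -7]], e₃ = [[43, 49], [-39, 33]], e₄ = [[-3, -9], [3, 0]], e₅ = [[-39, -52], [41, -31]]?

rank 3

Use coordinates relative to {E₁₁, E₁₂, E₂₁, E₂₂}.
Form the matrix with e₁, e₂, e₃, e₄, e₅ as columns and reduce.
Exactly 3 pivots survive; hence the rank is 3.
(With 5 elements in a 4-dimensional space the rank is at most 4.)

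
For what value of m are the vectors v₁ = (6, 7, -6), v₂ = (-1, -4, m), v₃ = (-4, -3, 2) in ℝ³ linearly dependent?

The vectors are dependent exactly when the determinant of the matrix with rows v₁, v₂, v₃ vanishes.
Expanding, det = 44 - 10*m.
Solving 44 - 10*m = 0 yields m = 22/5.

m = 22/5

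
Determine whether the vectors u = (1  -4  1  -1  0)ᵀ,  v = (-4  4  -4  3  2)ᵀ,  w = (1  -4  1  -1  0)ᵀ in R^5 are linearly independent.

linearly dependent

Row-reduce the matrix whose columns are u, v, w.
The reduction yields 2 nonzero rows, so the rank is 2.
Since rank 2 < 3, the set is linearly dependent.
Indeed u - w = 0.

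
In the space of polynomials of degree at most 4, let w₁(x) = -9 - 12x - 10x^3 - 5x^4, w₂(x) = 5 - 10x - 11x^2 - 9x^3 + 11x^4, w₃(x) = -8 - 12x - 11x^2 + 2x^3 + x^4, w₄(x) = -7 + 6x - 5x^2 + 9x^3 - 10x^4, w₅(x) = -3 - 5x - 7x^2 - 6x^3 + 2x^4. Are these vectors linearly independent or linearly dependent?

linearly independent

Write each element as a coordinate vector in ℝ⁵ using {1, x, …, x^4}.
Row-reduce the matrix whose columns are w₁, w₂, w₃, w₄, w₅.
The reduction yields 5 nonzero rows, so the rank is 5.
Since rank = 5 (the number of vectors), the set is linearly independent.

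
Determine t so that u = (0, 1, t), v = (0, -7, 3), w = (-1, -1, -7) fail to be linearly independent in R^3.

Place the vectors as rows of a 3×3 matrix; dependence ⇔ determinant zero.
The determinant works out to -7*t - 3.
This vanishes exactly when t = -3/7.

t = -3/7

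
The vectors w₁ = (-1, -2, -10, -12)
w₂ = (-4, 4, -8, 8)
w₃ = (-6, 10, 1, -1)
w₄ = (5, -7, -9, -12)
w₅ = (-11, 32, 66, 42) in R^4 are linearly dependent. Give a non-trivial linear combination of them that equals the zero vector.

3w₁ + 2w₂ - 2w₃ + 2w₄ + w₅ = 0

Write the vectors as columns of a matrix and find a nonzero vector in its null space.
The free variable yields coefficients (3, 2, -2, 2, 1) (any nonzero multiple also works).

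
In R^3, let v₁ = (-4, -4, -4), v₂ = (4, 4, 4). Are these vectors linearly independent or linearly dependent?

Row-reduce the matrix whose columns are v₁, v₂.
The reduction yields 1 nonzero row, so the rank is 1.
Since rank 1 < 2, the set is linearly dependent.
Indeed v₁ + v₂ = 0.

linearly dependent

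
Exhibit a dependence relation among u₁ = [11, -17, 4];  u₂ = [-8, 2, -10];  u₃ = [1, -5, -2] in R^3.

Write the vectors as columns of a matrix and find a nonzero vector in its null space.
One solution (up to scaling) is (1, 1, -3).

u₁ + u₂ - 3u₃ = 0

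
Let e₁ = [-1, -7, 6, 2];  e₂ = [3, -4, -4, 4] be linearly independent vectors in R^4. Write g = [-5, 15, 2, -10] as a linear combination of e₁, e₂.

Solve the system with e₁, e₂ as columns and g as the right-hand side.
Row-reducing the augmented matrix gives the unique coefficients (α₁, α₂) = (-1, -2).

g = -e₁ - 2e₂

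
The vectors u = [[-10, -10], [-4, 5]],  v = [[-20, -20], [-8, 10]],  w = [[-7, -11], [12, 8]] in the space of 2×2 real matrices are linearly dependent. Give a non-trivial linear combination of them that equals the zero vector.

Take coordinates with respect to {E₁₁, E₁₂, E₂₁, E₂₂}.
Row-reduce the matrix with u, v, w as columns; the null space gives the coefficients.
A generator of the null space is (2, -1, 0).

2u - v = 0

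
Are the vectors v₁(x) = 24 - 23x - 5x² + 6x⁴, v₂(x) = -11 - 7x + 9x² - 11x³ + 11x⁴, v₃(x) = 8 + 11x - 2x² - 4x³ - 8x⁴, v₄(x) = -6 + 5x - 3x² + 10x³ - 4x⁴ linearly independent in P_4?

linearly dependent

Take coordinates with respect to the standard basis {1, x, …, x⁴}.
Place the vectors as rows of a 4×5 matrix and reduce to echelon form.
The reduction yields 3 nonzero rows, so the rank is 3.
Since rank 3 < 4, the set is linearly dependent.
Indeed v₁ + 2v₂ + 2v₃ + 3v₄ = 0.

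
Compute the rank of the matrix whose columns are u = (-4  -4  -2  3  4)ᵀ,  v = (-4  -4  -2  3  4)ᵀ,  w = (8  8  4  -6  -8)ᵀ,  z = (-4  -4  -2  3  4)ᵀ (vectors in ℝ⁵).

Form the matrix with u, v, w, z as columns and reduce.
There is 1 pivot column, so rank = 1.

rank 1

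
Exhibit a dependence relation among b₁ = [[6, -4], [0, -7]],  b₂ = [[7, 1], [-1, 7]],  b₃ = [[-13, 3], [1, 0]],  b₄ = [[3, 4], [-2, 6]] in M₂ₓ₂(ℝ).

Write each element as a vector in ℝ⁴ using {E₁₁, E₁₂, E₂₁, E₂₂}.
Set up α₁b₁ + … + α₄b₄ = 0 and solve the homogeneous system.
A generator of the null space is (1, 1, 1, 0).

b₁ + b₂ + b₃ = 0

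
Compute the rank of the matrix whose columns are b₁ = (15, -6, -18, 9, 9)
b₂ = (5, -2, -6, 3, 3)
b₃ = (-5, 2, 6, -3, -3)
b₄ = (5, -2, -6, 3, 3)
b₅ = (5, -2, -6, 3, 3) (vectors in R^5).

1

Apply Gaussian elimination to the matrix whose rows are b₁, b₂, b₃, b₄, b₅.
Reduction leaves 1 leading entry, giving rank 1.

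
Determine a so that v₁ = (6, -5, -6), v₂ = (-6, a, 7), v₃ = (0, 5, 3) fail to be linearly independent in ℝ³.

The set is linearly dependent precisely when det[v₁; v₂; v₃] = 0.
The determinant works out to 18*a - 120.
Solving 18*a - 120 = 0 yields a = 20/3.

a = 20/3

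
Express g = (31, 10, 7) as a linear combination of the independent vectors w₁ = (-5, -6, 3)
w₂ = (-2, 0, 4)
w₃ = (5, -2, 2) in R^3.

Since w₁, w₂, w₃ are independent, the coefficients expressing g are uniquely determined by a linear system.
Back-substitution yields (α₁, α₂, α₃) = (-3, 2, 4).

g = -3w₁ + 2w₂ + 4w₃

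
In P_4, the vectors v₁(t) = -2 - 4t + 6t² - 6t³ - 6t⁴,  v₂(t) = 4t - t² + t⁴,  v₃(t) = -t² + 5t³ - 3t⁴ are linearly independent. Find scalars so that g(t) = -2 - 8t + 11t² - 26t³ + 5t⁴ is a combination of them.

g = v₁ - v₂ - 4v₃

Work in coordinates with respect to the standard basis {1, t, …, t⁴}.
Since v₁, v₂, v₃ are independent, the coefficients expressing g are uniquely determined by a linear system.
Back-substitution yields (a₁, a₂, a₃) = (1, -1, -4).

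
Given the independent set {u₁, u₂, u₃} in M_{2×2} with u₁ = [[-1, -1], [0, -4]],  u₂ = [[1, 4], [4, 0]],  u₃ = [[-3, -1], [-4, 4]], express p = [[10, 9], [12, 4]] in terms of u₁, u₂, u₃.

p = -3u₁ + u₂ - 2u₃

Work in coordinates with respect to the standard basis {E₁₁, E₁₂, E₂₁, E₂₂}.
Solve the system with u₁, u₂, u₃ as columns and p as the right-hand side.
Row-reducing the augmented matrix gives the unique coefficients (c₁, c₂, c₃) = (-3, 1, -2).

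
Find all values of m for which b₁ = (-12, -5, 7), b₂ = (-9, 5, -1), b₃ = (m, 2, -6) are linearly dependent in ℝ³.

m = 16

Dependence holds iff the 3×3 matrix [b₁ b₂ b₃] is singular.
The determinant works out to 480 - 30*m.
This vanishes exactly when m = 16.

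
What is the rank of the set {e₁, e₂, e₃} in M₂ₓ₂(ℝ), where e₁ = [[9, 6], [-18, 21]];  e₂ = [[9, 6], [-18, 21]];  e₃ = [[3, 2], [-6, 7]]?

1

Pass to coordinate vectors with respect to the basis {E₁₁, E₁₂, E₂₁, E₂₂}.
Row-reduce the 3×4 matrix with these as rows.
There is 1 pivot column, so rank = 1.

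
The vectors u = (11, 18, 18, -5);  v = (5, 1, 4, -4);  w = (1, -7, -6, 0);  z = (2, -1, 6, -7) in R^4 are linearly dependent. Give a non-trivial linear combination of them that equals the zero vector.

u - 3v + 2w + z = 0

Solve the homogeneous system with u, v, w, z as columns by row-reducing the coefficient matrix.
One solution (up to scaling) is (1, -3, 2, 1).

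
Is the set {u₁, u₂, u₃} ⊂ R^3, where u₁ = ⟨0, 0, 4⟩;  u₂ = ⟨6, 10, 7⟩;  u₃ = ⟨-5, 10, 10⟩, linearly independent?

The matrix [u₁|u₂|u₃] has determinant 440.
A nonzero determinant means the columns are linearly independent.

linearly independent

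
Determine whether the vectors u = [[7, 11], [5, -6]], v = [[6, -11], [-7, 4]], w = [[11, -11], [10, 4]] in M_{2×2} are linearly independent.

Take coordinates with respect to the standard basis {E₁₁, E₁₂, E₂₁, E₂₂}.
Place the vectors as rows of a 3×4 matrix and reduce to echelon form.
The reduction yields 3 nonzero rows, so the rank is 3.
Since rank = 3 (the number of vectors), the set is linearly independent.

linearly independent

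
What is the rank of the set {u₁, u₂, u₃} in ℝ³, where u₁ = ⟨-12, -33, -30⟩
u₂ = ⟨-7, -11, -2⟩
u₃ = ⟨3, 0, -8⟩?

Row-reduce the 3×3 matrix with these as rows.
The echelon form has 2 nonzero rows, so the rank is 2.

2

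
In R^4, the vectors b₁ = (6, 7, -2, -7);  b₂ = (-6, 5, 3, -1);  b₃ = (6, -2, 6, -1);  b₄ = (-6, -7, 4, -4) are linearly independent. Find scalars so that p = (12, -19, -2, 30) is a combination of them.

p = -3b₁ - 2b₂ + b₃ - 2b₄

Since b₁, b₂, b₃, b₄ are independent, the coefficients expressing p are uniquely determined by a linear system.
The system has the unique solution (a₁, …, a₄) = (-3, -2, 1, -2).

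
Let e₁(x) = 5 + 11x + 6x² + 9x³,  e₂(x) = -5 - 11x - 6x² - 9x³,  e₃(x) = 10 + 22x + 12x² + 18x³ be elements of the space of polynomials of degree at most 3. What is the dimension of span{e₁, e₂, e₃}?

Pass to coordinate vectors with respect to the basis {1, x, …, x³}.
Form the matrix with e₁, e₂, e₃ as columns and reduce.
Exactly 1 pivot survives; hence the rank is 1.

dim = 1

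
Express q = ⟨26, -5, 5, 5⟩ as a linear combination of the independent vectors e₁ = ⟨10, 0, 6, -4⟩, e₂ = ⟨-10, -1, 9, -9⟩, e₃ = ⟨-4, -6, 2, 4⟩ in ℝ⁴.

q = 2e₁ - e₂ + e₃

Set up the augmented matrix [e₁ | e₂ | e₃ | q] and row-reduce.
The system has the unique solution (a₁, a₂, a₃) = (2, -1, 1).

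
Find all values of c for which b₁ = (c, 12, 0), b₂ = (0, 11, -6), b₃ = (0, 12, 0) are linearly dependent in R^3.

c = 0

The set is linearly dependent precisely when det[b₁; b₂; b₃] = 0.
Expanding, det = 72*c.
Solving 72*c = 0 yields c = 0.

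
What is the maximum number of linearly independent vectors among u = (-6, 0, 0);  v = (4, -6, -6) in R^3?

Apply Gaussian elimination to the matrix whose rows are u, v.
The echelon form has 2 nonzero rows, so the rank is 2.

2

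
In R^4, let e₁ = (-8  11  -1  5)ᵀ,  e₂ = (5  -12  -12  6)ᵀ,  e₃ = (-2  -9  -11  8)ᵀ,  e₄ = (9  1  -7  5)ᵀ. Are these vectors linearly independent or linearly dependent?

linearly independent

The matrix [e₁|e₂|e₃|e₄] has determinant 1828.
A nonzero determinant means the columns are linearly independent.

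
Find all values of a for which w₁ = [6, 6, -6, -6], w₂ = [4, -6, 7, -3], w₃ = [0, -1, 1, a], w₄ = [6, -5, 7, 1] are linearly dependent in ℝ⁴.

The vectors are dependent exactly when the determinant of the matrix with rows w₁, w₂, w₃, w₄ vanishes.
Expanding, det = 54*a + 30.
Setting this to zero gives a = -5/9.

a = -5/9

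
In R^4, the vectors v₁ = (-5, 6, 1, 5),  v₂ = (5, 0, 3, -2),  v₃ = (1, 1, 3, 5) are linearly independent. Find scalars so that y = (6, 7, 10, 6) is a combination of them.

y = v₁ + 2v₂ + v₃

Set up the augmented matrix [v₁ | v₂ | v₃ | y] and row-reduce.
Row-reducing the augmented matrix gives the unique coefficients (c₁, c₂, c₃) = (1, 2, 1).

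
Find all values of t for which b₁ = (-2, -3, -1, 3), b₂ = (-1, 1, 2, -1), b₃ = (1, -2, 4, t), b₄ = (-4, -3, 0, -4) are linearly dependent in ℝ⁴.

Place the vectors as rows of a 4×4 matrix; dependence ⇔ determinant zero.
Cofactor expansion gives det = 255 - 5*t.
Setting this to zero gives t = 51.

t = 51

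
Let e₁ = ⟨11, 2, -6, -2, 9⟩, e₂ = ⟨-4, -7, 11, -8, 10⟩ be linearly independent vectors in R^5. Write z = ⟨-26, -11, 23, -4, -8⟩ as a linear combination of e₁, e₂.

z = -2e₁ + e₂

Solve the system with e₁, e₂ as columns and z as the right-hand side.
Row-reducing the augmented matrix gives the unique coefficients (c₁, c₂) = (-2, 1).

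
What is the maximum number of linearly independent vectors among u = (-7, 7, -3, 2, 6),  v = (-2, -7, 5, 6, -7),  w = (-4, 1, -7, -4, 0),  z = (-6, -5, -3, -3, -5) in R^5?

Put the 5×4 matrix [u|v|w|z] into echelon form.
The echelon form has 4 nonzero rows, so the rank is 4.

4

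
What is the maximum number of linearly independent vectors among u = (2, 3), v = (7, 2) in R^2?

2

Row-reduce the 2×2 matrix with these as rows.
Exactly 2 pivots survive; hence the rank is 2.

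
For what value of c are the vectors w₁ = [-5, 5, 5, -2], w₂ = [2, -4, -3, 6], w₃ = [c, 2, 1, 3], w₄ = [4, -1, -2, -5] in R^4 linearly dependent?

c = -41/5

The set is linearly dependent precisely when det[w₁; w₂; w₃; w₄] = 0.
The determinant works out to -5*c - 41.
Setting this to zero gives c = -41/5.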